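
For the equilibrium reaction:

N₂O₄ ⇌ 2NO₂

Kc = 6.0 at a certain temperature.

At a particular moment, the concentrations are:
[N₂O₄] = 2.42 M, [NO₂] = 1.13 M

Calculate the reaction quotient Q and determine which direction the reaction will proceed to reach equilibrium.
Q = 0.528, Q < K, reaction proceeds forward (toward products)

Q = ([NO₂]^2) / ([N₂O₄])
  = ((1.13)^2) / ((2.42)) = 1.2769/2.42 = 0.5276
Since Q = 0.5276 < Kc = 6.0, the reaction proceeds forward (toward products) to reach equilibrium.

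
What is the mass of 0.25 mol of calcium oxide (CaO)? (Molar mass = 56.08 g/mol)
Mass = 0.25 mol × 56.08 g/mol = 14.02 g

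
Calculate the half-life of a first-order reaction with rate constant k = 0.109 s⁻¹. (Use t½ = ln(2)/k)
6.36 s

t½ = ln(2)/k = 0.6931/0.109 = 6.36 s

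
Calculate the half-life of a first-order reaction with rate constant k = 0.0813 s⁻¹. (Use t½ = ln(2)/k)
8.53 s

t½ = ln(2)/k = 0.6931/0.0813 = 8.53 s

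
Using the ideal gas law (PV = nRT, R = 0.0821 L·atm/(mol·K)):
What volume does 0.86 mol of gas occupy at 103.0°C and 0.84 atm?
T = 103.0°C + 273.15 = 376.15 K
V = nRT/P = (0.86 × 0.0821 × 376.15) / 0.84
V = 31.62 L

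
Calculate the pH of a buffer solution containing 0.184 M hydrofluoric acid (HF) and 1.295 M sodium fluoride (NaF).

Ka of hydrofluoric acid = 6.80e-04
pH = 4.01

pKa = -log(6.80e-04) = 3.17. pH = pKa + log([A⁻]/[HA]) = 3.17 + log(1.295/0.184)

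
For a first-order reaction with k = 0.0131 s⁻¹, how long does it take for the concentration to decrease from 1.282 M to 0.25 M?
124.79 s

From ln[A] = ln[A]₀ - k·t: t = ln([A]₀/[A])/k = ln(1.282/0.25)/0.0131 = ln(5.1280)/0.0131 = 1.6347/0.0131 = 124.79 s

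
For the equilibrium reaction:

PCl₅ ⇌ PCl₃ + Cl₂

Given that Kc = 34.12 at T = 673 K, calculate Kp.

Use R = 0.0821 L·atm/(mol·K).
K_p = 1.89e+03

Δn = (moles gaseous products) − (moles gaseous reactants) = 1
T = 673 K; RT = 0.0821 × 673 = 55.2533
Kp = Kc·(RT)^Δn = 34.12 × (55.2533)^1 = 34.12 × 55.2533 = 1.89e+03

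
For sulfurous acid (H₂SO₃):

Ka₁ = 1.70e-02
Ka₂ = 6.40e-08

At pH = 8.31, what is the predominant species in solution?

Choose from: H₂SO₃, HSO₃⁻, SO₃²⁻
SO₃²⁻

pKa1 = 1.77, pKa2 = 7.19. Each pKa is the crossover between adjacent species; pH = 8.31 lies in the region where SO₃²⁻ predominates.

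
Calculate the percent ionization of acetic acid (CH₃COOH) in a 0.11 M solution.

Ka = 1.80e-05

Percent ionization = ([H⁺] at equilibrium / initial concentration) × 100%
Percent ionization = 1.27%

Let x = [H⁺]. Ka = x²/(C - x) ⇒ x² + (1.80e-05)x - (1.80e-05)(0.11) = 0. x = 1.3982e-03. Percent = (1.3982e-03/0.11) × 100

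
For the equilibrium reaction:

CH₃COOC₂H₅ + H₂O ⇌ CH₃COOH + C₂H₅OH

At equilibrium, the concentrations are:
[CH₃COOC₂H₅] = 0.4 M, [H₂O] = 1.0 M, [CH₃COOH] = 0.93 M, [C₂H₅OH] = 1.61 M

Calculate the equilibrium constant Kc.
K_c = 3.7433

Kc = ([CH₃COOH] × [C₂H₅OH]) / ([CH₃COOC₂H₅] × [H₂O])
   = ((0.93)·(1.61)) / ((0.4)·(1.0))
   = 1.4973 / 0.4 = 3.7433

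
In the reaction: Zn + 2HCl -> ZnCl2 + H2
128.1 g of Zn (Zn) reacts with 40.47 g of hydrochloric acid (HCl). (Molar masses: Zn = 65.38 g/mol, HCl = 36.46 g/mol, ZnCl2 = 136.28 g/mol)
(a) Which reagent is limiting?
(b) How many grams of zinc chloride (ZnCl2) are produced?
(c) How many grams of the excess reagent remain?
(a) HCl, (b) 75.63 g, (c) 91.81 g

Moles of Zn = 128.1 g ÷ 65.38 g/mol = 1.95931 mol
Moles of HCl = 40.47 g ÷ 36.46 g/mol = 1.10998 mol
Moles ÷ coefficient: Zn: 1.95931/1 = 1.959, HCl: 1.10998/2 = 0.555
(a) HCl has the smaller value, so HCl is the limiting reagent.
(b) Moles of ZnCl2 = 1.10998 mol HCl × (1/2) = 0.554992 mol; mass = 0.554992 mol × 136.28 g/mol = 75.63 g
(c) Zn consumed = 1.10998 × (1/2) = 0.554992 mol; remaining = 1.95931 − 0.554992 = 1.40432 mol; mass = 1.40432 mol × 65.38 g/mol = 91.81 g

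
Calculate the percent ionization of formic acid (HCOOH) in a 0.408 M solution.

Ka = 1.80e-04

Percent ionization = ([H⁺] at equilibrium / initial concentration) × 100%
Percent ionization = 2.08%

Let x = [H⁺]. Ka = x²/(C - x) ⇒ x² + (1.80e-04)x - (1.80e-04)(0.408) = 0. x = 8.4802e-03. Percent = (8.4802e-03/0.408) × 100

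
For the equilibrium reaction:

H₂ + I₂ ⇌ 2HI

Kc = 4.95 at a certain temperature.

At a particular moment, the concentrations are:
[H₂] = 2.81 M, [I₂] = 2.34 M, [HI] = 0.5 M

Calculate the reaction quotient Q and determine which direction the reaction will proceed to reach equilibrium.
Q = 0.038, Q < K, reaction proceeds forward (toward products)

Q = ([HI]^2) / ([H₂] × [I₂])
  = ((0.5)^2) / ((2.81)·(2.34)) = 0.25/6.5754 = 0.03802
Since Q = 0.03802 < Kc = 4.95, the reaction proceeds forward (toward products) to reach equilibrium.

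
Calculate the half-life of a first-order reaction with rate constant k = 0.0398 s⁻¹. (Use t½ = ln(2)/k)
17.42 s

t½ = ln(2)/k = 0.6931/0.0398 = 17.42 s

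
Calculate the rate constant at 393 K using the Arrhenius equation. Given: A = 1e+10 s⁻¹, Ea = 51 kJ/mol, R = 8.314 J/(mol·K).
1.66e+03 s⁻¹

k = A·exp(-Ea/(R·T)) = 1e+10·exp(-51000/(8.314·393)) = 1e+10·exp(-15.6087) = 1e+10·1.6642e-07 = 1.66e+03 s⁻¹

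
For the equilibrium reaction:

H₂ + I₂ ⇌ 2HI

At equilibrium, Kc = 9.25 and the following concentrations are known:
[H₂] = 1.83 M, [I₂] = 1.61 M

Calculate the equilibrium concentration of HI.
[HI] = 5.2205 M

Kc = ([HI]^2) / ([H₂] × [I₂]) = 9.25
[HI]^2 = Kc · (reactant terms)/(other product terms) = 9.25 · 2.9463 / 1 = 27.253
[HI] = (27.253)^(1/2) = 5.2205 M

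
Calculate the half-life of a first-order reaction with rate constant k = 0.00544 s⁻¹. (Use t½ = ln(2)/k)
127.42 s

t½ = ln(2)/k = 0.6931/0.00544 = 127.42 s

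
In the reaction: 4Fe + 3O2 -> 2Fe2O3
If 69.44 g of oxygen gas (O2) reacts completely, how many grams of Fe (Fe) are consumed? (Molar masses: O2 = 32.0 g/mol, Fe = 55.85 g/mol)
Moles of O2 = 69.44 g ÷ 32.0 g/mol = 2.17 mol
Mole ratio: 4 mol Fe / 3 mol O2
Moles of Fe = 2.17 × (4/3) = 2.89333 mol
Mass of Fe = 2.89333 mol × 55.85 g/mol = 161.6 g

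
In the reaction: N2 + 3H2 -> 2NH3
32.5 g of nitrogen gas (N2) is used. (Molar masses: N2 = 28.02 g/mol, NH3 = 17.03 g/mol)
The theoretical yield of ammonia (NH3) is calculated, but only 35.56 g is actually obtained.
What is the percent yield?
Moles of N2 = 32.5 g ÷ 28.02 g/mol = 1.15989 mol
Mole ratio: 2 mol NH3 / 1 mol N2
Moles of NH3 = 1.15989 × (2/1) = 2.31977 mol
Theoretical yield = 2.31977 mol × 17.03 g/mol = 39.506 g
Actual yield = 35.56 g
Percent yield = (35.56 / 39.506) × 100% = 90.0%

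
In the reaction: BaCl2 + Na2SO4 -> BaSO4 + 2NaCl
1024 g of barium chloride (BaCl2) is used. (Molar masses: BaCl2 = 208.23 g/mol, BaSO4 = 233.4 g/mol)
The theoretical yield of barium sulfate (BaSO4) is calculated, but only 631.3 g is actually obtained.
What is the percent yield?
Moles of BaCl2 = 1024 g ÷ 208.23 g/mol = 4.91764 mol
Mole ratio: 1 mol BaSO4 / 1 mol BaCl2
Moles of BaSO4 = 4.91764 × (1/1) = 4.91764 mol
Theoretical yield = 4.91764 mol × 233.4 g/mol = 1147.8 g
Actual yield = 631.3 g
Percent yield = (631.3 / 1147.8) × 100% = 55.0%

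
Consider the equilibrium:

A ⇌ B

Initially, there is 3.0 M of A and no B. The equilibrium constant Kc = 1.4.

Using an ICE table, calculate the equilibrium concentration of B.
[B] = 1.750 M

ICE: [A] = 3.0 − x, [B] = x.
Kc = x/(3.0 − x) = 1.4 ⇒ x = 1.4·3.0/(1 + 1.4) = 4.2/2.4 = 1.75.
[B] = x = 1.750 M.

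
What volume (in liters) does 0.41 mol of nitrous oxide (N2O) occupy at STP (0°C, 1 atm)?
At STP, 1 mol of gas occupies 22.4 L
Volume = 0.41 mol × 22.4 L/mol = 9.18 L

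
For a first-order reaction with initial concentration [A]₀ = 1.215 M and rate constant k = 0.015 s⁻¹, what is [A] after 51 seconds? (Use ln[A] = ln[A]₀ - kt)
0.5654 M

ln[A] = ln[A]₀ - k·t = ln(1.215) - (0.015)·(51) = 0.1947 - 0.7650 = -0.5703
[A] = e^(-0.5703) = 0.5654 M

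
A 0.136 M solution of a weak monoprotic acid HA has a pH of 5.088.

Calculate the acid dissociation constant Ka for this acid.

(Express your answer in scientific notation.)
K_a = 4.90e-10

[H⁺] = 10^(−pH) = 10^(−5.088) = 8.166e-06 M. For HA ⇌ H⁺ + A⁻, Ka = x²/(C − x) = (8.166e-06)²/(0.136 − 8.166e-06) = 4.90e-10.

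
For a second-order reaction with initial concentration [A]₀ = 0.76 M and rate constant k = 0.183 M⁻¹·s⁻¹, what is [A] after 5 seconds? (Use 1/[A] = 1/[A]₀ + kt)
0.4483 M

1/[A] = 1/[A]₀ + k·t = 1/0.76 + (0.183)·(5) = 1.3158 + 0.9150 = 2.2308
[A] = 1/2.2308 = 0.4483 M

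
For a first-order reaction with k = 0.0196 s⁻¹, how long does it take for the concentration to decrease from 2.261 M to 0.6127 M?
66.62 s

From ln[A] = ln[A]₀ - k·t: t = ln([A]₀/[A])/k = ln(2.261/0.6127)/0.0196 = ln(3.6902)/0.0196 = 1.3057/0.0196 = 66.62 s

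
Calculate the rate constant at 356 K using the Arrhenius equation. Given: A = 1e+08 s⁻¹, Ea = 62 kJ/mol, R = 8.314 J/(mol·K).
7.99e-02 s⁻¹

k = A·exp(-Ea/(R·T)) = 1e+08·exp(-62000/(8.314·356)) = 1e+08·exp(-20.9475) = 1e+08·7.9915e-10 = 7.99e-02 s⁻¹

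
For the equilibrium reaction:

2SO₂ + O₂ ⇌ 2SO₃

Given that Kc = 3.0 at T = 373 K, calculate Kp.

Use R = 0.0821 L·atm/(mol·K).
K_p = 0.0980

Δn = (moles gaseous products) − (moles gaseous reactants) = -1
T = 373 K; RT = 0.0821 × 373 = 30.6233
Kp = Kc·(RT)^Δn = 3.0 × (30.6233)^-1 = 3.0 × 0.0326549 = 0.0980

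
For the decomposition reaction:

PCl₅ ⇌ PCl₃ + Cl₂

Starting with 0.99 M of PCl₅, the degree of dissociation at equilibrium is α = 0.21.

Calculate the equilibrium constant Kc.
K_c = 0.0553

x = α·[A]₀ = 0.21 × 0.99 = 0.2079 M dissociated.
At eq: [PCl₅] = 0.99 − 0.2079 = 0.7821 M; [PCl₃] = [Cl₂] = x = 0.2079 M.
Kc = [PCl₃][Cl₂]/[PCl₅] = (0.2079)²/0.7821 = 0.05526.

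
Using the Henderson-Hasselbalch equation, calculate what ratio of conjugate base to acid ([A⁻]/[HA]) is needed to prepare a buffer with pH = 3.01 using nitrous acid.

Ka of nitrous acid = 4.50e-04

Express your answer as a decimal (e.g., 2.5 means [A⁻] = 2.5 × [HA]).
[A⁻]/[HA] = 0.460

pKa = −log(4.50e-04) = 3.3468. pH = pKa + log([A⁻]/[HA]). 3.01 = 3.3468 + log(ratio). log(ratio) = 3.01 − 3.3468 = -0.3368. ratio = 10^(-0.3368) = 0.460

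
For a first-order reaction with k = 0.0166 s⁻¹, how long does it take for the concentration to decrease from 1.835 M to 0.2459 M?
121.08 s

From ln[A] = ln[A]₀ - k·t: t = ln([A]₀/[A])/k = ln(1.835/0.2459)/0.0166 = ln(7.4624)/0.0166 = 2.0099/0.0166 = 121.08 s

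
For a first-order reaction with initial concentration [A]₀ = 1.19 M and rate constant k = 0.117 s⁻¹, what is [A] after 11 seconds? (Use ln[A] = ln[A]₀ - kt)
0.3286 M

ln[A] = ln[A]₀ - k·t = ln(1.19) - (0.117)·(11) = 0.1740 - 1.2870 = -1.1130
[A] = e^(-1.1130) = 0.3286 M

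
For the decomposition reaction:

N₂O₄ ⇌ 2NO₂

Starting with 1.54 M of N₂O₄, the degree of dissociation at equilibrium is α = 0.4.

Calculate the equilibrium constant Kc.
K_c = 1.6427

x = α·[A]₀ = 0.4 × 1.54 = 0.616 M dissociated.
At eq: [N₂O₄] = 1.54 − 0.616 = 0.924 M; [NO₂] = 2x = 1.232 M.
Kc = [NO₂]²/[N₂O₄] = (1.232)²/0.924 = 1.643.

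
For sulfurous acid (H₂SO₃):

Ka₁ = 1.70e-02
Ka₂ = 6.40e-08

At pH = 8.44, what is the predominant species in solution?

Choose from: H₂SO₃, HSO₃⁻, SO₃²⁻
SO₃²⁻

pKa1 = 1.77, pKa2 = 7.19. Each pKa is the crossover between adjacent species; pH = 8.44 lies in the region where SO₃²⁻ predominates.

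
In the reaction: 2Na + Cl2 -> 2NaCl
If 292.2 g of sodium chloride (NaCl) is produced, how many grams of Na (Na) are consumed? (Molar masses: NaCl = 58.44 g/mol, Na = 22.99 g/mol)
Moles of NaCl = 292.2 g ÷ 58.44 g/mol = 5 mol
Mole ratio: 2 mol Na / 2 mol NaCl
Moles of Na = 5 × (2/2) = 5 mol
Mass of Na = 5 mol × 22.99 g/mol = 114.9 g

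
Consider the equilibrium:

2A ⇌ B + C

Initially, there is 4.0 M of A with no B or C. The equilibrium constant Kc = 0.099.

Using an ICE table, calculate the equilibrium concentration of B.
[B] = 0.772 M

ICE: [A] = 4.0 − 2x, [B] = [C] = x.
Kc = x²/(4.0 − 2x)² = 0.099 ⇒ √Kc = x/(4.0 − 2x).
x = √0.099·4.0/(1 + 2√0.099) = 0.31464·4.0/1.6293 = 0.77247.
[B] = x = 0.772 M.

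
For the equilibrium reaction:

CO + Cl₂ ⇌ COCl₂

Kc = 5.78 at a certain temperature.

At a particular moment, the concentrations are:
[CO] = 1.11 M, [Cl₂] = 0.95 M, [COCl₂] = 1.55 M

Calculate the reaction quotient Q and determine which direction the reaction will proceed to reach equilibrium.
Q = 1.470, Q < K, reaction proceeds forward (toward products)

Q = ([COCl₂]) / ([CO] × [Cl₂])
  = ((1.55)) / ((1.11)·(0.95)) = 1.55/1.0545 = 1.47
Since Q = 1.47 < Kc = 5.78, the reaction proceeds forward (toward products) to reach equilibrium.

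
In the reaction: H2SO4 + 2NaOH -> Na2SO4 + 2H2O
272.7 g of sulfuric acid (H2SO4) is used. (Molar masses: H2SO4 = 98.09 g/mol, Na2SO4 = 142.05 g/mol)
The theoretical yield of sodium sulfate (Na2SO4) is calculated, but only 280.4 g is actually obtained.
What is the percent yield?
Moles of H2SO4 = 272.7 g ÷ 98.09 g/mol = 2.7801 mol
Mole ratio: 1 mol Na2SO4 / 1 mol H2SO4
Moles of Na2SO4 = 2.7801 × (1/1) = 2.7801 mol
Theoretical yield = 2.7801 mol × 142.05 g/mol = 394.91 g
Actual yield = 280.4 g
Percent yield = (280.4 / 394.91) × 100% = 71.0%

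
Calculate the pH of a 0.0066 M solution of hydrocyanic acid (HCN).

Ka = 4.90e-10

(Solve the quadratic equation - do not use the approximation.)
pH = 5.75

x² + Ka×x - Ka×C = 0. Using quadratic formula: [H⁺] = 1.7981e-06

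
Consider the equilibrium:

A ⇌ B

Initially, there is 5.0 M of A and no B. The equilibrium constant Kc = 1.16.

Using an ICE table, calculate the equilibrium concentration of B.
[B] = 2.685 M

ICE: [A] = 5.0 − x, [B] = x.
Kc = x/(5.0 − x) = 1.16 ⇒ x = 1.16·5.0/(1 + 1.16) = 5.8/2.16 = 2.685.
[B] = x = 2.685 M.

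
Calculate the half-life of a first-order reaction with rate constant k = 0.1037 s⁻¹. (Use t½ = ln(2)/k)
6.68 s

t½ = ln(2)/k = 0.6931/0.1037 = 6.68 s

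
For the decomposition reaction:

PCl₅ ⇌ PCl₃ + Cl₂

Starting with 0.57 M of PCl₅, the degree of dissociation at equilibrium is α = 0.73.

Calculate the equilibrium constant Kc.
K_c = 1.1250

x = α·[A]₀ = 0.73 × 0.57 = 0.4161 M dissociated.
At eq: [PCl₅] = 0.57 − 0.4161 = 0.1539 M; [PCl₃] = [Cl₂] = x = 0.4161 M.
Kc = [PCl₃][Cl₂]/[PCl₅] = (0.4161)²/0.1539 = 1.125.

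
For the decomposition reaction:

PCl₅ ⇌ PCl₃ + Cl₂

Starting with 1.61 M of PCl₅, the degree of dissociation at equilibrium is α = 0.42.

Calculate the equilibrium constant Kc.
K_c = 0.4897

x = α·[A]₀ = 0.42 × 1.61 = 0.6762 M dissociated.
At eq: [PCl₅] = 1.61 − 0.6762 = 0.9338 M; [PCl₃] = [Cl₂] = x = 0.6762 M.
Kc = [PCl₃][Cl₂]/[PCl₅] = (0.6762)²/0.9338 = 0.4897.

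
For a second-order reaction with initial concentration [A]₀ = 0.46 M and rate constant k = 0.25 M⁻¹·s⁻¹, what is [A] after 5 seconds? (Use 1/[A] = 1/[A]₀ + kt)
0.2921 M

1/[A] = 1/[A]₀ + k·t = 1/0.46 + (0.25)·(5) = 2.1739 + 1.2500 = 3.4239
[A] = 1/3.4239 = 0.2921 M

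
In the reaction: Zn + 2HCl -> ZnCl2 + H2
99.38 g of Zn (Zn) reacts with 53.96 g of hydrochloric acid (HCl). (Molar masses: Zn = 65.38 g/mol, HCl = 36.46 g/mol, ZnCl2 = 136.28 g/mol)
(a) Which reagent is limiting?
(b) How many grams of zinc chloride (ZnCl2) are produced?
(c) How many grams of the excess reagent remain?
(a) HCl, (b) 100.8 g, (c) 51 g

Moles of Zn = 99.38 g ÷ 65.38 g/mol = 1.52004 mol
Moles of HCl = 53.96 g ÷ 36.46 g/mol = 1.47998 mol
Moles ÷ coefficient: Zn: 1.52004/1 = 1.52, HCl: 1.47998/2 = 0.74
(a) HCl has the smaller value, so HCl is the limiting reagent.
(b) Moles of ZnCl2 = 1.47998 mol HCl × (1/2) = 0.739989 mol; mass = 0.739989 mol × 136.28 g/mol = 100.8 g
(c) Zn consumed = 1.47998 × (1/2) = 0.739989 mol; remaining = 1.52004 − 0.739989 = 0.780048 mol; mass = 0.780048 mol × 65.38 g/mol = 51 g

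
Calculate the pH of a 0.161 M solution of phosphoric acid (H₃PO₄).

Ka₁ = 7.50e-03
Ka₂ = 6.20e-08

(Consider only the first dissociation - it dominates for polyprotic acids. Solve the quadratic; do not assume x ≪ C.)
pH = 1.51

x² + Ka₁·x − Ka₁·C = 0 with Ka₁ = 7.50e-03, C = 0.161.
x = (−Ka₁ + √(Ka₁² + 4·Ka₁·C))/2 = 3.1201e-02 M, so pH = 1.51.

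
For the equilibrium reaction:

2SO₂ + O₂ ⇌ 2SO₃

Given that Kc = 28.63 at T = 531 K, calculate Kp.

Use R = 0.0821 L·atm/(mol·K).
K_p = 0.6567

Δn = (moles gaseous products) − (moles gaseous reactants) = -1
T = 531 K; RT = 0.0821 × 531 = 43.5951
Kp = Kc·(RT)^Δn = 28.63 × (43.5951)^-1 = 28.63 × 0.0229384 = 0.6567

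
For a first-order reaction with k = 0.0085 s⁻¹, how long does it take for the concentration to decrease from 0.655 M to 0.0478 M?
307.95 s

From ln[A] = ln[A]₀ - k·t: t = ln([A]₀/[A])/k = ln(0.655/0.0478)/0.0085 = ln(13.7029)/0.0085 = 2.6176/0.0085 = 307.95 s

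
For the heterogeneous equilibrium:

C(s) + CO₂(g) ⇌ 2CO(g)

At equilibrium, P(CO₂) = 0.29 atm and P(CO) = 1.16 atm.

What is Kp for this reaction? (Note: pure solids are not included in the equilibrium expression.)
K_p = 4.640

Solid C is excluded.
Kp = P(CO)²/P(CO₂) = (1.16)²/0.29 = 1.346/0.29 = 4.640.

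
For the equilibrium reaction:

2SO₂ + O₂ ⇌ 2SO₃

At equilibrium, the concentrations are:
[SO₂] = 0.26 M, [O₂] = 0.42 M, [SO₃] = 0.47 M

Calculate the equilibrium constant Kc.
K_c = 7.7804

Kc = ([SO₃]^2) / ([SO₂]^2 × [O₂])
   = ((0.47)^2) / ((0.26)^2·(0.42))
   = 0.2209 / 0.028392 = 7.7804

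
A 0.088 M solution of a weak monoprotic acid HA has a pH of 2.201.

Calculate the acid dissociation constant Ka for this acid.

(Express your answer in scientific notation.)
K_a = 4.85e-04

[H⁺] = 10^(−pH) = 10^(−2.201) = 6.295e-03 M. For HA ⇌ H⁺ + A⁻, Ka = x²/(C − x) = (6.295e-03)²/(0.088 − 6.295e-03) = 4.85e-04.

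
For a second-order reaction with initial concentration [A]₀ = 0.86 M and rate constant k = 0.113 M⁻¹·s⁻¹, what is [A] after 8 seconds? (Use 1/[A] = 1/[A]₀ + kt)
0.4838 M

1/[A] = 1/[A]₀ + k·t = 1/0.86 + (0.113)·(8) = 1.1628 + 0.9040 = 2.0668
[A] = 1/2.0668 = 0.4838 M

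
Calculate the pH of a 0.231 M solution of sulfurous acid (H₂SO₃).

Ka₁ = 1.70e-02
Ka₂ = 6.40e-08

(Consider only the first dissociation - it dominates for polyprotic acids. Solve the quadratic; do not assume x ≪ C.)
pH = 1.26

x² + Ka₁·x − Ka₁·C = 0 with Ka₁ = 1.70e-02, C = 0.231.
x = (−Ka₁ + √(Ka₁² + 4·Ka₁·C))/2 = 5.4740e-02 M, so pH = 1.26.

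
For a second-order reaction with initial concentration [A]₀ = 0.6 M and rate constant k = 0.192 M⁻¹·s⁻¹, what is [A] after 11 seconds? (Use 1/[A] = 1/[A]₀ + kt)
0.2646 M

1/[A] = 1/[A]₀ + k·t = 1/0.6 + (0.192)·(11) = 1.6667 + 2.1120 = 3.7787
[A] = 1/3.7787 = 0.2646 M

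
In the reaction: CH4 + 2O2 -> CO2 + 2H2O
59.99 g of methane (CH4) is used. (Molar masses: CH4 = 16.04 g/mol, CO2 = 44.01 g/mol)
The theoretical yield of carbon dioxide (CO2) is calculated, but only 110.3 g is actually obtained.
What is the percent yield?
Moles of CH4 = 59.99 g ÷ 16.04 g/mol = 3.74002 mol
Mole ratio: 1 mol CO2 / 1 mol CH4
Moles of CO2 = 3.74002 × (1/1) = 3.74002 mol
Theoretical yield = 3.74002 mol × 44.01 g/mol = 164.6 g
Actual yield = 110.3 g
Percent yield = (110.3 / 164.6) × 100% = 67.0%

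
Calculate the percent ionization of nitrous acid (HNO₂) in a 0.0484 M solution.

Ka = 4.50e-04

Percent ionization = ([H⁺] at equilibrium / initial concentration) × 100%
Percent ionization = 9.19%

Let x = [H⁺]. Ka = x²/(C - x) ⇒ x² + (4.50e-04)x - (4.50e-04)(0.0484) = 0. x = 4.4473e-03. Percent = (4.4473e-03/0.0484) × 100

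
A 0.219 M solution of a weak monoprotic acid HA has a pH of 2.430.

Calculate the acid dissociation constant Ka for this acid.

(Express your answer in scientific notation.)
K_a = 6.41e-05

[H⁺] = 10^(−pH) = 10^(−2.430) = 3.715e-03 M. For HA ⇌ H⁺ + A⁻, Ka = x²/(C − x) = (3.715e-03)²/(0.219 − 3.715e-03) = 6.41e-05.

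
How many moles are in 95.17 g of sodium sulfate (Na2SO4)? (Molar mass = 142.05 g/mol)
Moles = 95.17 g ÷ 142.05 g/mol = 0.67 mol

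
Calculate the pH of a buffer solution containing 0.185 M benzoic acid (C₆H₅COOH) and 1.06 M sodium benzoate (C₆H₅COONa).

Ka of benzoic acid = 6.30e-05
pH = 4.96

pKa = -log(6.30e-05) = 4.20. pH = pKa + log([A⁻]/[HA]) = 4.20 + log(1.06/0.185)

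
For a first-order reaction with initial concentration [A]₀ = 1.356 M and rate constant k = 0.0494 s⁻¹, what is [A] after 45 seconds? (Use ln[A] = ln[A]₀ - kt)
0.1468 M

ln[A] = ln[A]₀ - k·t = ln(1.356) - (0.0494)·(45) = 0.3045 - 2.2230 = -1.9185
[A] = e^(-1.9185) = 0.1468 M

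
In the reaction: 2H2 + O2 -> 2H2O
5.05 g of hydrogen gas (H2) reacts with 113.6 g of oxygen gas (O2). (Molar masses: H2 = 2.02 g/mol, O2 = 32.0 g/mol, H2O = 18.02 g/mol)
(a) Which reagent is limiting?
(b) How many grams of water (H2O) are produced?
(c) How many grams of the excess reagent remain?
(a) H2, (b) 45.05 g, (c) 73.6 g

Moles of H2 = 5.05 g ÷ 2.02 g/mol = 2.5 mol
Moles of O2 = 113.6 g ÷ 32.0 g/mol = 3.55 mol
Moles ÷ coefficient: H2: 2.5/2 = 1.25, O2: 3.55/1 = 3.55
(a) H2 has the smaller value, so H2 is the limiting reagent.
(b) Moles of H2O = 2.5 mol H2 × (2/2) = 2.5 mol; mass = 2.5 mol × 18.02 g/mol = 45.05 g
(c) O2 consumed = 2.5 × (1/2) = 1.25 mol; remaining = 3.55 − 1.25 = 2.3 mol; mass = 2.3 mol × 32.0 g/mol = 73.6 g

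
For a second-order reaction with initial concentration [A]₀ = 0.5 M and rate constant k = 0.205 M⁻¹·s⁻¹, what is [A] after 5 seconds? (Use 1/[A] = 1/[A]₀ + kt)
0.3306 M

1/[A] = 1/[A]₀ + k·t = 1/0.5 + (0.205)·(5) = 2.0000 + 1.0250 = 3.0250
[A] = 1/3.0250 = 0.3306 M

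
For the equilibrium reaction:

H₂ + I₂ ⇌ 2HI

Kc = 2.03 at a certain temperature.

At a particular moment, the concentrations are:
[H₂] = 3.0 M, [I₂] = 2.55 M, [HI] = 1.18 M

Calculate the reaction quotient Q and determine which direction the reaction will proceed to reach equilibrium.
Q = 0.182, Q < K, reaction proceeds forward (toward products)

Q = ([HI]^2) / ([H₂] × [I₂])
  = ((1.18)^2) / ((3.0)·(2.55)) = 1.3924/7.65 = 0.182
Since Q = 0.182 < Kc = 2.03, the reaction proceeds forward (toward products) to reach equilibrium.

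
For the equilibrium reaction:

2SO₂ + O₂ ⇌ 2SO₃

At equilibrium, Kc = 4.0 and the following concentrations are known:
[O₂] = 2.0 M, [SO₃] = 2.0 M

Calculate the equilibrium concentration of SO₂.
[SO₂] = 0.7071 M

Kc = ([SO₃]^2) / ([SO₂]^2 × [O₂]) = 4.0
[SO₂]^2 = (product terms)/(Kc · other reactant terms) = 4 / (4.0 · 2) = 0.5
[SO₂] = (0.5)^(1/2) = 0.7071 M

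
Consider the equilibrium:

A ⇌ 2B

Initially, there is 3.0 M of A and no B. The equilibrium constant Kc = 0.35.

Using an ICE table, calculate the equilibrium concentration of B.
[B] = 0.941 M

ICE: [A] = 3.0 − x, [B] = 2x.
Kc = (2x)²/(3.0 − x) = 0.35 ⇒ 4x² + 0.35x − 1.05 = 0.
x = (−0.35 + √(0.35² + 4·4·1.05))/(2·4) = (−0.35 + √16.922)/8 = 0.47046.
[B] = 2x = 0.941 M.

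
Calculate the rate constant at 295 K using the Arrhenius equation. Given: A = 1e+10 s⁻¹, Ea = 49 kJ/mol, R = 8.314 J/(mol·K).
2.11e+01 s⁻¹

k = A·exp(-Ea/(R·T)) = 1e+10·exp(-49000/(8.314·295)) = 1e+10·exp(-19.9786) = 1e+10·2.1058e-09 = 2.11e+01 s⁻¹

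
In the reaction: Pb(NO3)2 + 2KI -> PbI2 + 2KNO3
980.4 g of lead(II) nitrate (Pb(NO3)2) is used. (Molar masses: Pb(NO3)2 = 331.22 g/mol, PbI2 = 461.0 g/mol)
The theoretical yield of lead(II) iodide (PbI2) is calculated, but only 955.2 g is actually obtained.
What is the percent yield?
Moles of Pb(NO3)2 = 980.4 g ÷ 331.22 g/mol = 2.95997 mol
Mole ratio: 1 mol PbI2 / 1 mol Pb(NO3)2
Moles of PbI2 = 2.95997 × (1/1) = 2.95997 mol
Theoretical yield = 2.95997 mol × 461.0 g/mol = 1364.5 g
Actual yield = 955.2 g
Percent yield = (955.2 / 1364.5) × 100% = 70.0%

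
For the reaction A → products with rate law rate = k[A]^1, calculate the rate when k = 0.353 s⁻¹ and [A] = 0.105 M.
0.03706 M/s

rate = k·[A]^1 = 0.353·(0.105)^1 = 0.353·0.105 = 0.03706 M/s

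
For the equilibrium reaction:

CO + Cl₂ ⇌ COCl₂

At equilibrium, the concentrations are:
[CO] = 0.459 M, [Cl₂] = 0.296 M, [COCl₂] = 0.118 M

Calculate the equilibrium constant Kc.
K_c = 0.8685

Kc = ([COCl₂]) / ([CO] × [Cl₂])
   = ((0.118)) / ((0.459)·(0.296))
   = 0.118 / 0.13586 = 0.8685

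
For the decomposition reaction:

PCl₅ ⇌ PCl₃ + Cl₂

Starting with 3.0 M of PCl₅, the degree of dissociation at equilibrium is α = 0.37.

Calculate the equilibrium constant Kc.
K_c = 0.6519

x = α·[A]₀ = 0.37 × 3.0 = 1.11 M dissociated.
At eq: [PCl₅] = 3.0 − 1.11 = 1.89 M; [PCl₃] = [Cl₂] = x = 1.11 M.
Kc = [PCl₃][Cl₂]/[PCl₅] = (1.11)²/1.89 = 0.6519.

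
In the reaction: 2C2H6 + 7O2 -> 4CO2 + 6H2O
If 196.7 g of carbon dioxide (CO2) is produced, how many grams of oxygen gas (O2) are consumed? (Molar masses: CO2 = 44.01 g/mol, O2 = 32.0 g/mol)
Moles of CO2 = 196.7 g ÷ 44.01 g/mol = 4.46944 mol
Mole ratio: 7 mol O2 / 4 mol CO2
Moles of O2 = 4.46944 × (7/4) = 7.82152 mol
Mass of O2 = 7.82152 mol × 32.0 g/mol = 250.3 g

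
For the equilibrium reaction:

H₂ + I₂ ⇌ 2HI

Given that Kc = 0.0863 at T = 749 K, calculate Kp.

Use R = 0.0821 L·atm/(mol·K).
K_p = 0.0863

Δn = (moles gaseous products) − (moles gaseous reactants) = 0
T = 749 K; RT = 0.0821 × 749 = 61.4929
Kp = Kc·(RT)^Δn = 0.0863 × (61.4929)^0 = 0.0863 × 1 = 0.0863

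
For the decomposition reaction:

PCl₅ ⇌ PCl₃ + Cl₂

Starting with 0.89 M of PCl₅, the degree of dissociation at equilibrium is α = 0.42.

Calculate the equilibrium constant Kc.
K_c = 0.2707

x = α·[A]₀ = 0.42 × 0.89 = 0.3738 M dissociated.
At eq: [PCl₅] = 0.89 − 0.3738 = 0.5162 M; [PCl₃] = [Cl₂] = x = 0.3738 M.
Kc = [PCl₃][Cl₂]/[PCl₅] = (0.3738)²/0.5162 = 0.2707.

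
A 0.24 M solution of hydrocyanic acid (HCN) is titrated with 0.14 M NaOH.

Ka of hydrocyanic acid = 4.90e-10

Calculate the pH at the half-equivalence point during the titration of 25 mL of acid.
pH = pKa = 9.31

At the half-equivalence point, [HA] = [A⁻], so by Henderson–Hasselbalch pH = pKa + log(1) = pKa.
pKa = −log(4.90e-10) = 9.31.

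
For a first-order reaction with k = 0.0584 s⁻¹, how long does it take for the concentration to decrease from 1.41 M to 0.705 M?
11.87 s

From ln[A] = ln[A]₀ - k·t: t = ln([A]₀/[A])/k = ln(1.41/0.705)/0.0584 = ln(2.0000)/0.0584 = 0.6931/0.0584 = 11.87 s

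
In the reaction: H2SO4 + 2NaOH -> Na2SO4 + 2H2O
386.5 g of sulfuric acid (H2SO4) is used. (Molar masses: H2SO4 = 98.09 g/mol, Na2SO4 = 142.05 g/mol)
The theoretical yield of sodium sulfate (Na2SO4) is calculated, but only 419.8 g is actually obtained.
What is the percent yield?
Moles of H2SO4 = 386.5 g ÷ 98.09 g/mol = 3.94026 mol
Mole ratio: 1 mol Na2SO4 / 1 mol H2SO4
Moles of Na2SO4 = 3.94026 × (1/1) = 3.94026 mol
Theoretical yield = 3.94026 mol × 142.05 g/mol = 559.71 g
Actual yield = 419.8 g
Percent yield = (419.8 / 559.71) × 100% = 75.0%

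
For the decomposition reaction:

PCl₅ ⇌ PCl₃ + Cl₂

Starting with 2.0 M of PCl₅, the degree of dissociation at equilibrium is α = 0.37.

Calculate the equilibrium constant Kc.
K_c = 0.4346

x = α·[A]₀ = 0.37 × 2.0 = 0.74 M dissociated.
At eq: [PCl₅] = 2.0 − 0.74 = 1.26 M; [PCl₃] = [Cl₂] = x = 0.74 M.
Kc = [PCl₃][Cl₂]/[PCl₅] = (0.74)²/1.26 = 0.4346.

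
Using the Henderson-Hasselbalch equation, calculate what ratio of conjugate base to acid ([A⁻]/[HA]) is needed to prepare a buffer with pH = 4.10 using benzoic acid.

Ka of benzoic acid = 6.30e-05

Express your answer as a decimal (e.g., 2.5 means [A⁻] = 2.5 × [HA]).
[A⁻]/[HA] = 0.793

pKa = −log(6.30e-05) = 4.2007. pH = pKa + log([A⁻]/[HA]). 4.10 = 4.2007 + log(ratio). log(ratio) = 4.10 − 4.2007 = -0.1007. ratio = 10^(-0.1007) = 0.793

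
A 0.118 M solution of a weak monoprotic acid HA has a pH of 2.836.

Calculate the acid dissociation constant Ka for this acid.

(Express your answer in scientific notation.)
K_a = 1.83e-05

[H⁺] = 10^(−pH) = 10^(−2.836) = 1.459e-03 M. For HA ⇌ H⁺ + A⁻, Ka = x²/(C − x) = (1.459e-03)²/(0.118 − 1.459e-03) = 1.83e-05.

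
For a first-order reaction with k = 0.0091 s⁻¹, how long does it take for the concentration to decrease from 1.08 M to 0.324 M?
132.30 s

From ln[A] = ln[A]₀ - k·t: t = ln([A]₀/[A])/k = ln(1.08/0.324)/0.0091 = ln(3.3333)/0.0091 = 1.2040/0.0091 = 132.30 s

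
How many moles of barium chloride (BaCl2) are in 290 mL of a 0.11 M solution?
Moles = Molarity × Volume (L)
Moles = 0.11 M × 0.29 L = 0.0319 mol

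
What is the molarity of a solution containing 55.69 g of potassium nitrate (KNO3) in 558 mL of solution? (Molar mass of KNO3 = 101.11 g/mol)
Moles of KNO3 = 55.69 g ÷ 101.11 g/mol = 0.550786 mol
Volume = 558 mL = 0.558 L
Molarity = 0.550786 mol ÷ 0.558 L = 0.9871 M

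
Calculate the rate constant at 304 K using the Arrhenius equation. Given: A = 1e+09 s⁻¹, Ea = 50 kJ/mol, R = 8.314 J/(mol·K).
2.56e+00 s⁻¹

k = A·exp(-Ea/(R·T)) = 1e+09·exp(-50000/(8.314·304)) = 1e+09·exp(-19.7827) = 1e+09·2.5613e-09 = 2.56e+00 s⁻¹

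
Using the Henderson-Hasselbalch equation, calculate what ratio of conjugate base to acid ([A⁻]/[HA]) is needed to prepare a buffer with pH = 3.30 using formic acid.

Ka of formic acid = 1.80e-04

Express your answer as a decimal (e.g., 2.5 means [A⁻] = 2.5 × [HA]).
[A⁻]/[HA] = 0.359

pKa = −log(1.80e-04) = 3.7447. pH = pKa + log([A⁻]/[HA]). 3.30 = 3.7447 + log(ratio). log(ratio) = 3.30 − 3.7447 = -0.4447. ratio = 10^(-0.4447) = 0.359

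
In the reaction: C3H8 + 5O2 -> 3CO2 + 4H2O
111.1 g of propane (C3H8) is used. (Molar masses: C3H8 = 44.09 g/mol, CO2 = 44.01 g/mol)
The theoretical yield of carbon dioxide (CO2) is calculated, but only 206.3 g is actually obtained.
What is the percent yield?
Moles of C3H8 = 111.1 g ÷ 44.09 g/mol = 2.51985 mol
Mole ratio: 3 mol CO2 / 1 mol C3H8
Moles of CO2 = 2.51985 × (3/1) = 7.55954 mol
Theoretical yield = 7.55954 mol × 44.01 g/mol = 332.7 g
Actual yield = 206.3 g
Percent yield = (206.3 / 332.7) × 100% = 62.0%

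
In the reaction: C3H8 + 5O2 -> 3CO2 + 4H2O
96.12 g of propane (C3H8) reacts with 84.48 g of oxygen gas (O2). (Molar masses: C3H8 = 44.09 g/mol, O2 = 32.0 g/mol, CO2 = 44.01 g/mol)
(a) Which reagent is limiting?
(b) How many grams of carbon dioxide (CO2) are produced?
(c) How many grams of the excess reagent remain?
(a) O2, (b) 69.71 g, (c) 72.84 g

Moles of C3H8 = 96.12 g ÷ 44.09 g/mol = 2.18009 mol
Moles of O2 = 84.48 g ÷ 32.0 g/mol = 2.64 mol
Moles ÷ coefficient: C3H8: 2.18009/1 = 2.18, O2: 2.64/5 = 0.528
(a) O2 has the smaller value, so O2 is the limiting reagent.
(b) Moles of CO2 = 2.64 mol O2 × (3/5) = 1.584 mol; mass = 1.584 mol × 44.01 g/mol = 69.71 g
(c) C3H8 consumed = 2.64 × (1/5) = 0.528 mol; remaining = 2.18009 − 0.528 = 1.65209 mol; mass = 1.65209 mol × 44.09 g/mol = 72.84 g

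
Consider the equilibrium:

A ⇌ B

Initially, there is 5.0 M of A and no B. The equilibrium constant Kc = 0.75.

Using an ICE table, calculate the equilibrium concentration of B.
[B] = 2.143 M

ICE: [A] = 5.0 − x, [B] = x.
Kc = x/(5.0 − x) = 0.75 ⇒ x = 0.75·5.0/(1 + 0.75) = 3.75/1.75 = 2.143.
[B] = x = 2.143 M.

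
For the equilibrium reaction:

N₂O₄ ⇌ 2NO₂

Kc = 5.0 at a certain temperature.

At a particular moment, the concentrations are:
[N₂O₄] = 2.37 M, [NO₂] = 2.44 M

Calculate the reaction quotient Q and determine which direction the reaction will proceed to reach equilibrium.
Q = 2.512, Q < K, reaction proceeds forward (toward products)

Q = ([NO₂]^2) / ([N₂O₄])
  = ((2.44)^2) / ((2.37)) = 5.9536/2.37 = 2.512
Since Q = 2.512 < Kc = 5.0, the reaction proceeds forward (toward products) to reach equilibrium.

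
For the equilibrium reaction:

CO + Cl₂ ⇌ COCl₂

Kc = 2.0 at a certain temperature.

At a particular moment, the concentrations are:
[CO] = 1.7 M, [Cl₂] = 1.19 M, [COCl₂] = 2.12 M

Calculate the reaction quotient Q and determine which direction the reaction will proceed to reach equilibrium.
Q = 1.048, Q < K, reaction proceeds forward (toward products)

Q = ([COCl₂]) / ([CO] × [Cl₂])
  = ((2.12)) / ((1.7)·(1.19)) = 2.12/2.023 = 1.048
Since Q = 1.048 < Kc = 2.0, the reaction proceeds forward (toward products) to reach equilibrium.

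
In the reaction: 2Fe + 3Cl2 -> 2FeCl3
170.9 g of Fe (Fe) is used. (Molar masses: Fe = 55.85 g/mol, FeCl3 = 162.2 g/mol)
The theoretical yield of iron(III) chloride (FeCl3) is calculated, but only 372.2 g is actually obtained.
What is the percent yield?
Moles of Fe = 170.9 g ÷ 55.85 g/mol = 3.05998 mol
Mole ratio: 2 mol FeCl3 / 2 mol Fe
Moles of FeCl3 = 3.05998 × (2/2) = 3.05998 mol
Theoretical yield = 3.05998 mol × 162.2 g/mol = 496.33 g
Actual yield = 372.2 g
Percent yield = (372.2 / 496.33) × 100% = 75.0%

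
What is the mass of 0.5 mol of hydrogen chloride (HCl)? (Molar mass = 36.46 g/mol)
Mass = 0.5 mol × 36.46 g/mol = 18.23 g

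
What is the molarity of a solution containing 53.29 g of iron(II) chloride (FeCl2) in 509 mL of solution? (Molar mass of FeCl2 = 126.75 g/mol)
Moles of FeCl2 = 53.29 g ÷ 126.75 g/mol = 0.420434 mol
Volume = 509 mL = 0.509 L
Molarity = 0.420434 mol ÷ 0.509 L = 0.826 M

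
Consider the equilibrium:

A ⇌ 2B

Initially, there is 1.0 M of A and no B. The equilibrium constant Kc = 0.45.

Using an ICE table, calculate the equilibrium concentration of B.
[B] = 0.568 M

ICE: [A] = 1.0 − x, [B] = 2x.
Kc = (2x)²/(1.0 − x) = 0.45 ⇒ 4x² + 0.45x − 0.45 = 0.
x = (−0.45 + √(0.45² + 4·4·0.45))/(2·4) = (−0.45 + √7.4025)/8 = 0.28384.
[B] = 2x = 0.568 M.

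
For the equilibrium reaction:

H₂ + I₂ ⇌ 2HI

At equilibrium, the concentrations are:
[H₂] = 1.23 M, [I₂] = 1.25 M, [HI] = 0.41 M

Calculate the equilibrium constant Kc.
K_c = 0.1093

Kc = ([HI]^2) / ([H₂] × [I₂])
   = ((0.41)^2) / ((1.23)·(1.25))
   = 0.1681 / 1.5375 = 0.1093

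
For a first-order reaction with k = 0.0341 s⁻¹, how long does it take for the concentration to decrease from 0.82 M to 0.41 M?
20.33 s

From ln[A] = ln[A]₀ - k·t: t = ln([A]₀/[A])/k = ln(0.82/0.41)/0.0341 = ln(2.0000)/0.0341 = 0.6931/0.0341 = 20.33 s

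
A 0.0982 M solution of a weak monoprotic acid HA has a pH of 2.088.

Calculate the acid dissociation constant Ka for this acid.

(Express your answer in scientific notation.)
K_a = 7.41e-04

[H⁺] = 10^(−pH) = 10^(−2.088) = 8.166e-03 M. For HA ⇌ H⁺ + A⁻, Ka = x²/(C − x) = (8.166e-03)²/(0.0982 − 8.166e-03) = 7.41e-04.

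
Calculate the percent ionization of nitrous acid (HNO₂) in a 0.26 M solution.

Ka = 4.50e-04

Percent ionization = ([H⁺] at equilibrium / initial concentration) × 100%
Percent ionization = 4.07%

Let x = [H⁺]. Ka = x²/(C - x) ⇒ x² + (4.50e-04)x - (4.50e-04)(0.26) = 0. x = 1.0594e-02. Percent = (1.0594e-02/0.26) × 100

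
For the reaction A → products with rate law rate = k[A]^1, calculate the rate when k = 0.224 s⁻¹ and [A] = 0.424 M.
0.09498 M/s

rate = k·[A]^1 = 0.224·(0.424)^1 = 0.224·0.424 = 0.09498 M/s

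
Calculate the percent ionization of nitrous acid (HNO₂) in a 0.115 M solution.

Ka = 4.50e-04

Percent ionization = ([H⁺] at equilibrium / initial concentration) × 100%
Percent ionization = 6.06%

Let x = [H⁺]. Ka = x²/(C - x) ⇒ x² + (4.50e-04)x - (4.50e-04)(0.115) = 0. x = 6.9723e-03. Percent = (6.9723e-03/0.115) × 100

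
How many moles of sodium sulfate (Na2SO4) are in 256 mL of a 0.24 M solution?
Moles = Molarity × Volume (L)
Moles = 0.24 M × 0.256 L = 0.06144 mol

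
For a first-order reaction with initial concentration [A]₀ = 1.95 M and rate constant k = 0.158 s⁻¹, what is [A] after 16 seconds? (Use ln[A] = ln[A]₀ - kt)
0.1556 M

ln[A] = ln[A]₀ - k·t = ln(1.95) - (0.158)·(16) = 0.6678 - 2.5280 = -1.8602
[A] = e^(-1.8602) = 0.1556 M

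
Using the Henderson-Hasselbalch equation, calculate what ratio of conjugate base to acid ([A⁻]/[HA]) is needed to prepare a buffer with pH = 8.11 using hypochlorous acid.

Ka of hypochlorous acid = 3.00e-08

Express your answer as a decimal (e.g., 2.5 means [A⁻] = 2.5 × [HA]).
[A⁻]/[HA] = 3.865

pKa = −log(3.00e-08) = 7.5229. pH = pKa + log([A⁻]/[HA]). 8.11 = 7.5229 + log(ratio). log(ratio) = 8.11 − 7.5229 = 0.5871. ratio = 10^(0.5871) = 3.865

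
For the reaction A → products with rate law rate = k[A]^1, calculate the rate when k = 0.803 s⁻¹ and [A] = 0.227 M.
0.1823 M/s

rate = k·[A]^1 = 0.803·(0.227)^1 = 0.803·0.227 = 0.1823 M/s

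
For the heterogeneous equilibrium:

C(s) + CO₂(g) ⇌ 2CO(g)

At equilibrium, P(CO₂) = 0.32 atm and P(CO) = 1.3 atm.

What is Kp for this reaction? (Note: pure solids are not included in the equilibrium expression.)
K_p = 5.281

Solid C is excluded.
Kp = P(CO)²/P(CO₂) = (1.3)²/0.32 = 1.69/0.32 = 5.281.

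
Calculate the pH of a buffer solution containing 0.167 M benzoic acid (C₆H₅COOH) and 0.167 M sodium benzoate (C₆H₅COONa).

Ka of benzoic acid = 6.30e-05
pH = 4.20

pKa = -log(6.30e-05) = 4.20. pH = pKa + log([A⁻]/[HA]) = 4.20 + log(0.167/0.167)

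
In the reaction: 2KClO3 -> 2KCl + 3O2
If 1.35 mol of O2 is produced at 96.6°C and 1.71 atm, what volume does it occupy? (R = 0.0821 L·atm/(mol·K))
T = 96.6°C + 273.15 = 369.75 K
V = nRT/P = (1.35 × 0.0821 × 369.75) / 1.71
V = 23.97 L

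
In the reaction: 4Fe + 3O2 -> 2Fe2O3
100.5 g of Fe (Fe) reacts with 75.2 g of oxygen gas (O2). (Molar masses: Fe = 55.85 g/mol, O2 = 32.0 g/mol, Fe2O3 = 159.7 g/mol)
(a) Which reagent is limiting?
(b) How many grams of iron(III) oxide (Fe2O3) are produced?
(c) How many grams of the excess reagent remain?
(a) Fe, (b) 143.7 g, (c) 32.01 g

Moles of Fe = 100.5 g ÷ 55.85 g/mol = 1.79946 mol
Moles of O2 = 75.2 g ÷ 32.0 g/mol = 2.35 mol
Moles ÷ coefficient: Fe: 1.79946/4 = 0.4499, O2: 2.35/3 = 0.7833
(a) Fe has the smaller value, so Fe is the limiting reagent.
(b) Moles of Fe2O3 = 1.79946 mol Fe × (2/4) = 0.899731 mol; mass = 0.899731 mol × 159.7 g/mol = 143.7 g
(c) O2 consumed = 1.79946 × (3/4) = 1.3496 mol; remaining = 2.35 − 1.3496 = 1.0004 mol; mass = 1.0004 mol × 32.0 g/mol = 32.01 g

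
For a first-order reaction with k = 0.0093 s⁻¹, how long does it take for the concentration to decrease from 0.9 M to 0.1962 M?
163.79 s

From ln[A] = ln[A]₀ - k·t: t = ln([A]₀/[A])/k = ln(0.9/0.1962)/0.0093 = ln(4.5872)/0.0093 = 1.5233/0.0093 = 163.79 s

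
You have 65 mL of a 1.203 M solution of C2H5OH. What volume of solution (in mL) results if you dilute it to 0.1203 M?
Using M₁V₁ = M₂V₂:
1.203 × 65 = 0.1203 × V₂
V₂ = (1.203 × 65) / 0.1203 = 650 mL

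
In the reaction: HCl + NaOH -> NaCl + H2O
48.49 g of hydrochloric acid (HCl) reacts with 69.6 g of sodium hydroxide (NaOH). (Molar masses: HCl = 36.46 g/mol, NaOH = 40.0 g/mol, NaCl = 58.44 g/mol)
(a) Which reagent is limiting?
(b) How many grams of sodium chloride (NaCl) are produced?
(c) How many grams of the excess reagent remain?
(a) HCl, (b) 77.72 g, (c) 16.4 g

Moles of HCl = 48.49 g ÷ 36.46 g/mol = 1.32995 mol
Moles of NaOH = 69.6 g ÷ 40.0 g/mol = 1.74 mol
Moles ÷ coefficient: HCl: 1.32995/1 = 1.33, NaOH: 1.74/1 = 1.74
(a) HCl has the smaller value, so HCl is the limiting reagent.
(b) Moles of NaCl = 1.32995 mol HCl × (1/1) = 1.32995 mol; mass = 1.32995 mol × 58.44 g/mol = 77.72 g
(c) NaOH consumed = 1.32995 × (1/1) = 1.32995 mol; remaining = 1.74 − 1.32995 = 0.410049 mol; mass = 0.410049 mol × 40.0 g/mol = 16.4 g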